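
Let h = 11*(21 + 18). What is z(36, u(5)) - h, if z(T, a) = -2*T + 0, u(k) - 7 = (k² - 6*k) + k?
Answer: -501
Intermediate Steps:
u(k) = 7 + k² - 5*k (u(k) = 7 + ((k² - 6*k) + k) = 7 + (k² - 5*k) = 7 + k² - 5*k)
z(T, a) = -2*T
h = 429 (h = 11*39 = 429)
z(36, u(5)) - h = -2*36 - 1*429 = -72 - 429 = -501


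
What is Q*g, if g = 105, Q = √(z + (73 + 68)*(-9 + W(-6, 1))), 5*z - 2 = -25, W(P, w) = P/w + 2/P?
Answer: 21*I*√54165 ≈ 4887.4*I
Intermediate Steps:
W(P, w) = 2/P + P/w
z = -23/5 (z = ⅖ + (⅕)*(-25) = ⅖ - 5 = -23/5 ≈ -4.6000)
Q = I*√54165/5 (Q = √(-23/5 + (73 + 68)*(-9 + (2/(-6) - 6/1))) = √(-23/5 + 141*(-9 + (2*(-⅙) - 6*1))) = √(-23/5 + 141*(-9 + (-⅓ - 6))) = √(-23/5 + 141*(-9 - 19/3)) = √(-23/5 + 141*(-46/3)) = √(-23/5 - 2162) = √(-10833/5) = I*√54165/5 ≈ 46.547*I)
Q*g = (I*√54165/5)*105 = 21*I*√54165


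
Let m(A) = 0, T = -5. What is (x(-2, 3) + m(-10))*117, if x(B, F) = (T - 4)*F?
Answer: -3159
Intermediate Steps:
x(B, F) = -9*F (x(B, F) = (-5 - 4)*F = -9*F)
(x(-2, 3) + m(-10))*117 = (-9*3 + 0)*117 = (-27 + 0)*117 = -27*117 = -3159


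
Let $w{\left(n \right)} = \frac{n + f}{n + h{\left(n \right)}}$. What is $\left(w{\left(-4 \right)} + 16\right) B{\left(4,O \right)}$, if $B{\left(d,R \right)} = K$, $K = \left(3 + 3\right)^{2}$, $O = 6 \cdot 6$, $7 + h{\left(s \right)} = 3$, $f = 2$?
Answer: $585$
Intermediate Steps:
$h{\left(s \right)} = -4$ ($h{\left(s \right)} = -7 + 3 = -4$)
$O = 36$
$K = 36$ ($K = 6^{2} = 36$)
$B{\left(d,R \right)} = 36$
$w{\left(n \right)} = \frac{2 + n}{-4 + n}$ ($w{\left(n \right)} = \frac{n + 2}{n - 4} = \frac{2 + n}{-4 + n}$)
$\left(w{\left(-4 \right)} + 16\right) B{\left(4,O \right)} = \left(\frac{2 - 4}{-4 - 4} + 16\right) 36 = \left(\frac{1}{-8} \left(-2\right) + 16\right) 36 = \left(\left(- \frac{1}{8}\right) \left(-2\right) + 16\right) 36 = \left(\frac{1}{4} + 16\right) 36 = \frac{65}{4} \cdot 36 = 585$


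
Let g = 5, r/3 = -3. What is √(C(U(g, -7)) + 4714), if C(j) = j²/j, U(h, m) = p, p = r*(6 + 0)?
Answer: 2*√1165 ≈ 68.264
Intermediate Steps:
r = -9 (r = 3*(-3) = -9)
p = -54 (p = -9*(6 + 0) = -9*6 = -54)
U(h, m) = -54
C(j) = j
√(C(U(g, -7)) + 4714) = √(-54 + 4714) = √4660 = 2*√1165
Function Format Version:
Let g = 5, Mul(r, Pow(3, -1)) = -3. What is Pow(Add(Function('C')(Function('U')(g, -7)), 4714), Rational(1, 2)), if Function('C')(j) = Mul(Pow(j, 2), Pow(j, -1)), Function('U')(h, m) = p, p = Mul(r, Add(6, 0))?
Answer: Mul(2, Pow(1165, Rational(1, 2))) ≈ 68.264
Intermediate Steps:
r = -9 (r = Mul(3, -3) = -9)
p = -54 (p = Mul(-9, Add(6, 0)) = Mul(-9, 6) = -54)
Function('U')(h, m) = -54
Function('C')(j) = j
Pow(Add(Function('C')(Function('U')(g, -7)), 4714), Rational(1, 2)) = Pow(Add(-54, 4714), Rational(1, 2)) = Pow(4660, Rational(1, 2)) = Mul(2, Pow(1165, Rational(1, 2)))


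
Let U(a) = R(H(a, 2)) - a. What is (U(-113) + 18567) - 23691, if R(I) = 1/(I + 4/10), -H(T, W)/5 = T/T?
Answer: -115258/23 ≈ -5011.2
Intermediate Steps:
H(T, W) = -5 (H(T, W) = -5*T/T = -5*1 = -5)
R(I) = 1/(⅖ + I) (R(I) = 1/(I + 4*(⅒)) = 1/(I + ⅖) = 1/(⅖ + I))
U(a) = -5/23 - a (U(a) = 5/(2 + 5*(-5)) - a = 5/(2 - 25) - a = 5/(-23) - a = 5*(-1/23) - a = -5/23 - a)
(U(-113) + 18567) - 23691 = ((-5/23 - 1*(-113)) + 18567) - 23691 = ((-5/23 + 113) + 18567) - 23691 = (2594/23 + 18567) - 23691 = 429635/23 - 23691 = -115258/23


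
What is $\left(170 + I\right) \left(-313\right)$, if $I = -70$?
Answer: $-31300$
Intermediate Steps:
$\left(170 + I\right) \left(-313\right) = \left(170 - 70\right) \left(-313\right) = 100 \left(-313\right) = -31300$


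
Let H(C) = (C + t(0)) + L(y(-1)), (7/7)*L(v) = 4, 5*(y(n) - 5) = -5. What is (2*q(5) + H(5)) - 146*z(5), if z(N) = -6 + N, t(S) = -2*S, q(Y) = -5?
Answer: 145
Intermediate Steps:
y(n) = 4 (y(n) = 5 + (1/5)*(-5) = 5 - 1 = 4)
L(v) = 4
H(C) = 4 + C (H(C) = (C - 2*0) + 4 = (C + 0) + 4 = C + 4 = 4 + C)
(2*q(5) + H(5)) - 146*z(5) = (2*(-5) + (4 + 5)) - 146*(-6 + 5) = (-10 + 9) - 146*(-1) = -1 + 146 = 145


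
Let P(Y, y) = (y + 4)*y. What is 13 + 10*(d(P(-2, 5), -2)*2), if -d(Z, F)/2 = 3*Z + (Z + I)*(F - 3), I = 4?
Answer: 4413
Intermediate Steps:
P(Y, y) = y*(4 + y) (P(Y, y) = (4 + y)*y = y*(4 + y))
d(Z, F) = -6*Z - 2*(-3 + F)*(4 + Z) (d(Z, F) = -2*(3*Z + (Z + 4)*(F - 3)) = -2*(3*Z + (4 + Z)*(-3 + F)) = -2*(3*Z + (-3 + F)*(4 + Z)) = -6*Z - 2*(-3 + F)*(4 + Z))
13 + 10*(d(P(-2, 5), -2)*2) = 13 + 10*((24 - 8*(-2) - 2*(-2)*5*(4 + 5))*2) = 13 + 10*((24 + 16 - 2*(-2)*5*9)*2) = 13 + 10*((24 + 16 - 2*(-2)*45)*2) = 13 + 10*((24 + 16 + 180)*2) = 13 + 10*(220*2) = 13 + 10*440 = 13 + 4400 = 4413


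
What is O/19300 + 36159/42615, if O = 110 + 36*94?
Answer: 28225517/27415650 ≈ 1.0295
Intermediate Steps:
O = 3494 (O = 110 + 3384 = 3494)
O/19300 + 36159/42615 = 3494/19300 + 36159/42615 = 3494*(1/19300) + 36159*(1/42615) = 1747/9650 + 12053/14205 = 28225517/27415650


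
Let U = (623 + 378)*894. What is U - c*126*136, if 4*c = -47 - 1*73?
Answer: 1408974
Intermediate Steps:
c = -30 (c = (-47 - 1*73)/4 = (-47 - 73)/4 = (¼)*(-120) = -30)
U = 894894 (U = 1001*894 = 894894)
U - c*126*136 = 894894 - (-30*126)*136 = 894894 - (-3780)*136 = 894894 - 1*(-514080) = 894894 + 514080 = 1408974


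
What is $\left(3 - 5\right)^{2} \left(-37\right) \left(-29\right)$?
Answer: $4292$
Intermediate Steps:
$\left(3 - 5\right)^{2} \left(-37\right) \left(-29\right) = \left(-2\right)^{2} \left(-37\right) \left(-29\right) = 4 \left(-37\right) \left(-29\right) = \left(-148\right) \left(-29\right) = 4292$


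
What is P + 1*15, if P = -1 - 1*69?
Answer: -55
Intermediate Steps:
P = -70 (P = -1 - 69 = -70)
P + 1*15 = -70 + 1*15 = -70 + 15 = -55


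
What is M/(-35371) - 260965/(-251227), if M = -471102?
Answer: 127584135169/8886150217 ≈ 14.358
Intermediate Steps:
M/(-35371) - 260965/(-251227) = -471102/(-35371) - 260965/(-251227) = -471102*(-1/35371) - 260965*(-1/251227) = 471102/35371 + 260965/251227 = 127584135169/8886150217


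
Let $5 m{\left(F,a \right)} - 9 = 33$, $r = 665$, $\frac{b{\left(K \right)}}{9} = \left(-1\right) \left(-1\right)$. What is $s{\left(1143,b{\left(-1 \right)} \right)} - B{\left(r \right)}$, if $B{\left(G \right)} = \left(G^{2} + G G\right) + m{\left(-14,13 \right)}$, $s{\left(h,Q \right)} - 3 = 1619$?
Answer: $- \frac{4414182}{5} \approx -8.8284 \cdot 10^{5}$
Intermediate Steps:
$b{\left(K \right)} = 9$ ($b{\left(K \right)} = 9 \left(\left(-1\right) \left(-1\right)\right) = 9 \cdot 1 = 9$)
$s{\left(h,Q \right)} = 1622$ ($s{\left(h,Q \right)} = 3 + 1619 = 1622$)
$m{\left(F,a \right)} = \frac{42}{5}$ ($m{\left(F,a \right)} = \frac{9}{5} + \frac{1}{5} \cdot 33 = \frac{9}{5} + \frac{33}{5} = \frac{42}{5}$)
$B{\left(G \right)} = \frac{42}{5} + 2 G^{2}$ ($B{\left(G \right)} = \left(G^{2} + G G\right) + \frac{42}{5} = \left(G^{2} + G^{2}\right) + \frac{42}{5} = 2 G^{2} + \frac{42}{5} = \frac{42}{5} + 2 G^{2}$)
$s{\left(1143,b{\left(-1 \right)} \right)} - B{\left(r \right)} = 1622 - \left(\frac{42}{5} + 2 \cdot 665^{2}\right) = 1622 - \left(\frac{42}{5} + 2 \cdot 442225\right) = 1622 - \left(\frac{42}{5} + 884450\right) = 1622 - \frac{4422292}{5} = - \frac{4414182}{5}$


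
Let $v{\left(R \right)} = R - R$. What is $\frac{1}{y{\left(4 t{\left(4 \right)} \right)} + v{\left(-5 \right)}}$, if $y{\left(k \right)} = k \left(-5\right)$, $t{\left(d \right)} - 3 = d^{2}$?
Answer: $- \frac{1}{380} \approx -0.0026316$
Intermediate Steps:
$t{\left(d \right)} = 3 + d^{2}$
$v{\left(R \right)} = 0$
$y{\left(k \right)} = - 5 k$
$\frac{1}{y{\left(4 t{\left(4 \right)} \right)} + v{\left(-5 \right)}} = \frac{1}{- 5 \cdot 4 \left(3 + 4^{2}\right) + 0} = \frac{1}{- 5 \cdot 4 \left(3 + 16\right) + 0} = \frac{1}{- 5 \cdot 4 \cdot 19 + 0} = \frac{1}{\left(-5\right) 76 + 0} = \frac{1}{-380 + 0} = \frac{1}{-380} = - \frac{1}{380}$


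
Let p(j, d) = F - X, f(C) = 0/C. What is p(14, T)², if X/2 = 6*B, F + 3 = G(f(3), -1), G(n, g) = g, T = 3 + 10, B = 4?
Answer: 2704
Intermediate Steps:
T = 13
f(C) = 0
F = -4 (F = -3 - 1 = -4)
X = 48 (X = 2*(6*4) = 2*24 = 48)
p(j, d) = -52 (p(j, d) = -4 - 1*48 = -4 - 48 = -52)
p(14, T)² = (-52)² = 2704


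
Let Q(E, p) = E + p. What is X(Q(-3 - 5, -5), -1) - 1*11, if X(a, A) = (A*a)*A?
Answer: -24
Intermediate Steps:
X(a, A) = a*A**2
X(Q(-3 - 5, -5), -1) - 1*11 = ((-3 - 5) - 5)*(-1)**2 - 1*11 = (-8 - 5)*1 - 11 = -13*1 - 11 = -13 - 11 = -24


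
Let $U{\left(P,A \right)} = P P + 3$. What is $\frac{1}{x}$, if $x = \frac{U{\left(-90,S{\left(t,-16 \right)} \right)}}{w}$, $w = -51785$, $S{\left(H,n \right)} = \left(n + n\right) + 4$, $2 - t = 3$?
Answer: $- \frac{51785}{8103} \approx -6.3908$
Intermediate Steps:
$t = -1$ ($t = 2 - 3 = -1$)
$S{\left(H,n \right)} = 4 + 2 n$ ($S{\left(H,n \right)} = 2 n + 4 = 4 + 2 n$)
$U{\left(P,A \right)} = 3 + P^{2}$ ($U{\left(P,A \right)} = P^{2} + 3 = 3 + P^{2}$)
$x = - \frac{8103}{51785}$ ($x = \frac{3 + \left(-90\right)^{2}}{-51785} = \left(3 + 8100\right) \left(- \frac{1}{51785}\right) = 8103 \left(- \frac{1}{51785}\right) = - \frac{8103}{51785} \approx -0.15647$)
$\frac{1}{x} = \frac{1}{- \frac{8103}{51785}} = - \frac{51785}{8103}$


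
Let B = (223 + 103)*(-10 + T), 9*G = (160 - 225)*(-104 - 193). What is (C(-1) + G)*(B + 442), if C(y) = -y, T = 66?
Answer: 40125908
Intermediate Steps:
G = 2145 (G = ((160 - 225)*(-104 - 193))/9 = (-65*(-297))/9 = (⅑)*19305 = 2145)
B = 18256 (B = (223 + 103)*(-10 + 66) = 326*56 = 18256)
(C(-1) + G)*(B + 442) = (-1*(-1) + 2145)*(18256 + 442) = (1 + 2145)*18698 = 2146*18698 = 40125908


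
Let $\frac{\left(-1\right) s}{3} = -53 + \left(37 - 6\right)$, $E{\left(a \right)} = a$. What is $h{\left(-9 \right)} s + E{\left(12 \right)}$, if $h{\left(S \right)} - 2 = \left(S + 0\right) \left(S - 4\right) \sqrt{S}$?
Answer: $144 + 23166 i \approx 144.0 + 23166.0 i$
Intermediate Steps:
$h{\left(S \right)} = 2 + S^{\frac{3}{2}} \left(-4 + S\right)$ ($h{\left(S \right)} = 2 + \left(S + 0\right) \left(S - 4\right) \sqrt{S} = 2 + S \left(-4 + S\right) \sqrt{S} = 2 + S^{\frac{3}{2}} \left(-4 + S\right)$)
$s = 66$ ($s = - 3 \left(-53 + \left(37 - 6\right)\right) = - 3 \left(-53 + 31\right) = \left(-3\right) \left(-22\right) = 66$)
$h{\left(-9 \right)} s + E{\left(12 \right)} = \left(2 + \left(-9\right)^{\frac{5}{2}} - 4 \left(-9\right)^{\frac{3}{2}}\right) 66 + 12 = \left(2 + 243 i - 4 \left(- 27 i\right)\right) 66 + 12 = \left(2 + 243 i + 108 i\right) 66 + 12 = \left(2 + 351 i\right) 66 + 12 = \left(132 + 23166 i\right) + 12 = 144 + 23166 i$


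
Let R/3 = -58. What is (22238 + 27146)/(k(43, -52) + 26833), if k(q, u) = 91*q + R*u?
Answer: 24692/19897 ≈ 1.2410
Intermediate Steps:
R = -174 (R = 3*(-58) = -174)
k(q, u) = -174*u + 91*q (k(q, u) = 91*q - 174*u = -174*u + 91*q)
(22238 + 27146)/(k(43, -52) + 26833) = (22238 + 27146)/((-174*(-52) + 91*43) + 26833) = 49384/((9048 + 3913) + 26833) = 49384/(12961 + 26833) = 49384/39794 = 49384*(1/39794) = 24692/19897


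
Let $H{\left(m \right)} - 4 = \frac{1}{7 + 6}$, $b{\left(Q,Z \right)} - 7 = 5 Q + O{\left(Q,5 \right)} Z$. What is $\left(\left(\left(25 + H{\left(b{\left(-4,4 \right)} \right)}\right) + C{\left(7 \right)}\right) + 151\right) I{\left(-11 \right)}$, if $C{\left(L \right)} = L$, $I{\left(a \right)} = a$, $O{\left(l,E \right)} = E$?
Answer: $- \frac{26752}{13} \approx -2057.8$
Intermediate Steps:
$b{\left(Q,Z \right)} = 7 + 5 Q + 5 Z$ ($b{\left(Q,Z \right)} = 7 + \left(5 Q + 5 Z\right) = 7 + 5 Q + 5 Z$)
$H{\left(m \right)} = \frac{53}{13}$ ($H{\left(m \right)} = 4 + \frac{1}{7 + 6} = 4 + \frac{1}{13} = \frac{53}{13}$)
$\left(\left(\left(25 + H{\left(b{\left(-4,4 \right)} \right)}\right) + C{\left(7 \right)}\right) + 151\right) I{\left(-11 \right)} = \left(\left(\left(25 + \frac{53}{13}\right) + 7\right) + 151\right) \left(-11\right) = \left(\left(\frac{378}{13} + 7\right) + 151\right) \left(-11\right) = \left(\frac{469}{13} + 151\right) \left(-11\right) = \frac{2432}{13} \left(-11\right) = - \frac{26752}{13}$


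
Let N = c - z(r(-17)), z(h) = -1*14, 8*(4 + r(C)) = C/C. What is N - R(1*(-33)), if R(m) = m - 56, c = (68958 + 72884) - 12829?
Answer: 129116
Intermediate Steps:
r(C) = -31/8 (r(C) = -4 + (C/C)/8 = -4 + (⅛)*1 = -4 + ⅛ = -31/8)
z(h) = -14
c = 129013 (c = 141842 - 12829 = 129013)
N = 129027 (N = 129013 - 1*(-14) = 129013 + 14 = 129027)
R(m) = -56 + m
N - R(1*(-33)) = 129027 - (-56 + 1*(-33)) = 129027 - (-56 - 33) = 129027 - 1*(-89) = 129027 + 89 = 129116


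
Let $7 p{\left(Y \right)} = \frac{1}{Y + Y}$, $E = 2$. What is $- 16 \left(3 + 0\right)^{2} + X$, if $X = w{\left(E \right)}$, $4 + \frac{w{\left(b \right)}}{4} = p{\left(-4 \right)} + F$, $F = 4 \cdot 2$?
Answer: $- \frac{1793}{14} \approx -128.07$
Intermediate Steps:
$F = 8$
$p{\left(Y \right)} = \frac{1}{14 Y}$ ($p{\left(Y \right)} = \frac{1}{7 \left(Y + Y\right)} = \frac{1}{7 \cdot 2 Y} = \frac{\frac{1}{2} \frac{1}{Y}}{7} = \frac{1}{14 Y}$)
$w{\left(b \right)} = \frac{223}{14}$ ($w{\left(b \right)} = -16 + 4 \left(\frac{1}{14 \left(-4\right)} + 8\right) = -16 + 4 \left(\frac{1}{14} \left(- \frac{1}{4}\right) + 8\right) = -16 + 4 \left(- \frac{1}{56} + 8\right) = -16 + 4 \cdot \frac{447}{56} = -16 + \frac{447}{14} = \frac{223}{14}$)
$X = \frac{223}{14} \approx 15.929$
$- 16 \left(3 + 0\right)^{2} + X = - 16 \left(3 + 0\right)^{2} + \frac{223}{14} = - 16 \cdot 3^{2} + \frac{223}{14} = \left(-16\right) 9 + \frac{223}{14} = -144 + \frac{223}{14} = - \frac{1793}{14}$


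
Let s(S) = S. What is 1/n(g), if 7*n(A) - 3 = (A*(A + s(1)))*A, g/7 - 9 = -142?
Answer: -7/806087727 ≈ -8.6839e-9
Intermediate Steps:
g = -931 (g = 63 + 7*(-142) = 63 - 994 = -931)
n(A) = 3/7 + A**2*(1 + A)/7 (n(A) = 3/7 + ((A*(A + 1))*A)/7 = 3/7 + ((A*(1 + A))*A)/7 = 3/7 + (A**2*(1 + A))/7 = 3/7 + A**2*(1 + A)/7)
1/n(g) = 1/(3/7 + (1/7)*(-931)**2 + (1/7)*(-931)**3) = 1/(3/7 + (1/7)*866761 + (1/7)*(-806954491)) = 1/(3/7 + 123823 - 115279213) = 1/(-806087727/7) = -7/806087727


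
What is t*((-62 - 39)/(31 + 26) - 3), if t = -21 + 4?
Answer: 4624/57 ≈ 81.123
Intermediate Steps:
t = -17
t*((-62 - 39)/(31 + 26) - 3) = -17*((-62 - 39)/(31 + 26) - 3) = -17*(-101/57 - 3) = -17*(-272/57) = 4624/57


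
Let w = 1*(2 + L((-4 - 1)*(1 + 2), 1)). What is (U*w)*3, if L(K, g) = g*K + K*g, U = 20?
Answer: -1680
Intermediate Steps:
L(K, g) = 2*K*g (L(K, g) = K*g + K*g = 2*K*g)
w = -28 (w = 1*(2 + 2*((-4 - 1)*(1 + 2))*1) = 1*(2 + 2*(-5*3)*1) = 1*(2 + 2*(-15)*1) = 1*(2 - 30) = 1*(-28) = -28)
(U*w)*3 = (20*(-28))*3 = -560*3 = -1680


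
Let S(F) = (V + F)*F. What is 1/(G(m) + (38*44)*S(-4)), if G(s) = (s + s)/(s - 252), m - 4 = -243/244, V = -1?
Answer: 60755/2031645734 ≈ 2.9904e-5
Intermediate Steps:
S(F) = F*(-1 + F) (S(F) = (-1 + F)*F = F*(-1 + F))
m = 733/244 (m = 4 - 243/244 = 733/244 ≈ 3.0041)
G(s) = 2*s/(-252 + s) (G(s) = (2*s)/(-252 + s) = 2*s/(-252 + s))
1/(G(m) + (38*44)*S(-4)) = 1/(2*(733/244)/(-252 + 733/244) + (38*44)*(-4*(-1 - 4))) = 1/(2*(733/244)/(-60755/244) + 1672*(-4*(-5))) = 1/(2*(733/244)*(-244/60755) + 1672*20) = 1/(-1466/60755 + 33440) = 1/(2031645734/60755) = 60755/2031645734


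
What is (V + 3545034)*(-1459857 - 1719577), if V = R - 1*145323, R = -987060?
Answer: -7670864619534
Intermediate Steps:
V = -1132383 (V = -987060 - 1*145323 = -987060 - 145323 = -1132383)
(V + 3545034)*(-1459857 - 1719577) = (-1132383 + 3545034)*(-1459857 - 1719577) = 2412651*(-3179434) = -7670864619534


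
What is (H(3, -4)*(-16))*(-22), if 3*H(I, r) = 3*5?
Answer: 1760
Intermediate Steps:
H(I, r) = 5 (H(I, r) = (3*5)/3 = (⅓)*15 = 5)
(H(3, -4)*(-16))*(-22) = (5*(-16))*(-22) = -80*(-22) = 1760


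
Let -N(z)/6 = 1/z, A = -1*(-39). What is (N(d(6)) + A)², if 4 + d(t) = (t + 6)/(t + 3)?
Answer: 27225/16 ≈ 1701.6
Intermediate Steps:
d(t) = -4 + (6 + t)/(3 + t) (d(t) = -4 + (t + 6)/(t + 3) = -4 + (6 + t)/(3 + t))
A = 39
N(z) = -6/z
(N(d(6)) + A)² = (-6*(3 + 6)/(3*(-2 - 1*6)) + 39)² = (-6*3/(-2 - 6) + 39)² = (-6/(3*(⅑)*(-8)) + 39)² = (-6/(-8/3) + 39)² = (-6*(-3/8) + 39)² = (9/4 + 39)² = (165/4)² = 27225/16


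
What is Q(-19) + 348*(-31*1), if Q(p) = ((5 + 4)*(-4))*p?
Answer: -10104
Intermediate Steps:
Q(p) = -36*p (Q(p) = (9*(-4))*p = -36*p)
Q(-19) + 348*(-31*1) = -36*(-19) + 348*(-31*1) = 684 + 348*(-31) = 684 - 10788 = -10104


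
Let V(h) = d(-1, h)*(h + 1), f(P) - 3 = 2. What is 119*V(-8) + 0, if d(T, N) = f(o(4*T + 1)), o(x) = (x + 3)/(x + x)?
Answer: -4165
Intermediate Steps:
o(x) = (3 + x)/(2*x) (o(x) = (3 + x)/((2*x)) = (3 + x)*(1/(2*x)) = (3 + x)/(2*x))
f(P) = 5 (f(P) = 3 + 2 = 5)
d(T, N) = 5
V(h) = 5 + 5*h (V(h) = 5*(h + 1) = 5*(1 + h) = 5 + 5*h)
119*V(-8) + 0 = 119*(5 + 5*(-8)) + 0 = 119*(5 - 40) + 0 = 119*(-35) + 0 = -4165 + 0 = -4165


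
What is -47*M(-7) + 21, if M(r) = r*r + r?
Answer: -1953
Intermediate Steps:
M(r) = r + r² (M(r) = r² + r = r + r²)
-47*M(-7) + 21 = -(-329)*(1 - 7) + 21 = -(-329)*(-6) + 21 = -47*42 + 21 = -1974 + 21 = -1953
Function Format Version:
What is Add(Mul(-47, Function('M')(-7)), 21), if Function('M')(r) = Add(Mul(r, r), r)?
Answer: -1953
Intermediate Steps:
Function('M')(r) = Add(r, Pow(r, 2)) (Function('M')(r) = Add(Pow(r, 2), r) = Add(r, Pow(r, 2)))
Add(Mul(-47, Function('M')(-7)), 21) = Add(Mul(-47, Mul(-7, Add(1, -7))), 21) = Add(Mul(-47, Mul(-7, -6)), 21) = Add(Mul(-47, 42), 21) = Add(-1974, 21) = -1953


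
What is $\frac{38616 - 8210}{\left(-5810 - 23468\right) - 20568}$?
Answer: $- \frac{15203}{24923} \approx -0.61$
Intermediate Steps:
$\frac{38616 - 8210}{\left(-5810 - 23468\right) - 20568} = \frac{30406}{\left(-5810 - 23468\right) - 20568} = \frac{30406}{-29278 - 20568} = \frac{30406}{-49846} = 30406 \left(- \frac{1}{49846}\right) = - \frac{15203}{24923}$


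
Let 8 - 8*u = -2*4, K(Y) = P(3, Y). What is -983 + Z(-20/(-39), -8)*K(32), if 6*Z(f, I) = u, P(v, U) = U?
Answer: -2917/3 ≈ -972.33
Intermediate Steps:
K(Y) = Y
u = 2 (u = 1 - (-1)*4/4 = 1 - ⅛*(-8) = 1 + 1 = 2)
Z(f, I) = ⅓ (Z(f, I) = (⅙)*2 = ⅓)
-983 + Z(-20/(-39), -8)*K(32) = -983 + (⅓)*32 = -983 + 32/3 = -2917/3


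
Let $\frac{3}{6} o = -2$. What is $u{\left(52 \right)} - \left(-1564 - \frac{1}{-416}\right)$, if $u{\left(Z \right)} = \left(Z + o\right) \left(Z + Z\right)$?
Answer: $\frac{2727295}{416} \approx 6556.0$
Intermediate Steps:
$o = -4$ ($o = 2 \left(-2\right) = -4$)
$u{\left(Z \right)} = 2 Z \left(-4 + Z\right)$ ($u{\left(Z \right)} = \left(Z - 4\right) \left(Z + Z\right) = \left(-4 + Z\right) 2 Z = 2 Z \left(-4 + Z\right)$)
$u{\left(52 \right)} - \left(-1564 - \frac{1}{-416}\right) = 2 \cdot 52 \left(-4 + 52\right) - \left(-1564 - \frac{1}{-416}\right) = 2 \cdot 52 \cdot 48 - \left(-1564 - - \frac{1}{416}\right) = 4992 - \left(-1564 + \frac{1}{416}\right) = 4992 - - \frac{650623}{416} = 4992 + \frac{650623}{416} = \frac{2727295}{416}$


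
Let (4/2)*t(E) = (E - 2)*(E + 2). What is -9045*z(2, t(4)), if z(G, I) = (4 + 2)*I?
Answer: -325620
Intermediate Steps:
t(E) = (-2 + E)*(2 + E)/2 (t(E) = ((E - 2)*(E + 2))/2 = ((-2 + E)*(2 + E))/2 = (-2 + E)*(2 + E)/2)
z(G, I) = 6*I
-9045*z(2, t(4)) = -54270*(-2 + (½)*4²) = -54270*(-2 + (½)*16) = -54270*(-2 + 8) = -54270*6 = -9045*36 = -325620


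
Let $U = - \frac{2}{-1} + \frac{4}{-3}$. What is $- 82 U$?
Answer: $- \frac{164}{3} \approx -54.667$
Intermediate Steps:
$U = \frac{2}{3}$ ($U = \left(-2\right) \left(-1\right) + 4 \left(- \frac{1}{3}\right) = 2 - \frac{4}{3} = \frac{2}{3} \approx 0.66667$)
$- 82 U = \left(-82\right) \frac{2}{3} = - \frac{164}{3}$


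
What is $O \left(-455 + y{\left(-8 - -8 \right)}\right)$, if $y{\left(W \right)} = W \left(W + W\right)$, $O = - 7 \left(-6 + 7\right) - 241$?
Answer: $112840$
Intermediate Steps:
$O = -248$ ($O = \left(-7\right) 1 - 241 = -7 - 241 = -248$)
$y{\left(W \right)} = 2 W^{2}$ ($y{\left(W \right)} = W 2 W = 2 W^{2}$)
$O \left(-455 + y{\left(-8 - -8 \right)}\right) = - 248 \left(-455 + 2 \left(-8 - -8\right)^{2}\right) = - 248 \left(-455 + 2 \left(-8 + 8\right)^{2}\right) = - 248 \left(-455 + 2 \cdot 0^{2}\right) = - 248 \left(-455 + 2 \cdot 0\right) = - 248 \left(-455 + 0\right) = \left(-248\right) \left(-455\right) = 112840$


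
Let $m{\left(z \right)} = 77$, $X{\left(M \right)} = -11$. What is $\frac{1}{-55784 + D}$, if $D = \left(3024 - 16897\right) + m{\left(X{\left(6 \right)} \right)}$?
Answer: $- \frac{1}{69580} \approx -1.4372 \cdot 10^{-5}$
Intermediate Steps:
$D = -13796$ ($D = \left(3024 - 16897\right) + 77 = -13873 + 77 = -13796$)
$\frac{1}{-55784 + D} = \frac{1}{-55784 - 13796} = \frac{1}{-69580} = - \frac{1}{69580}$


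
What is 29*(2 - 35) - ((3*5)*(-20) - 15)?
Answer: -642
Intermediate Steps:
29*(2 - 35) - ((3*5)*(-20) - 15) = 29*(-33) - (15*(-20) - 15) = -957 - (-300 - 15) = -957 - 1*(-315) = -957 + 315 = -642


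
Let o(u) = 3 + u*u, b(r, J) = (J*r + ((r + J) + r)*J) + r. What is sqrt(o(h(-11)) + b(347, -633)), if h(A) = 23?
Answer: I*sqrt(257385) ≈ 507.33*I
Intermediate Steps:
b(r, J) = r + J*r + J*(J + 2*r) (b(r, J) = (J*r + ((J + r) + r)*J) + r = (J*r + (J + 2*r)*J) + r = (J*r + J*(J + 2*r)) + r = r + J*r + J*(J + 2*r))
o(u) = 3 + u**2
sqrt(o(h(-11)) + b(347, -633)) = sqrt((3 + 23**2) + (347 + (-633)**2 + 3*(-633)*347)) = sqrt((3 + 529) + (347 + 400689 - 658953)) = sqrt(532 - 257917) = sqrt(-257385) = I*sqrt(257385)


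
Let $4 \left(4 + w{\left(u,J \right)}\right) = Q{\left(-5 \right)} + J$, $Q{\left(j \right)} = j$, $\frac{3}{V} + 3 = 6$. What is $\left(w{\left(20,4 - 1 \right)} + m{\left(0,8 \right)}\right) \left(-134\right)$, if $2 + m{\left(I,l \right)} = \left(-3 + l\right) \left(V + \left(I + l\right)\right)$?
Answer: $-5159$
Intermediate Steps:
$V = 1$ ($V = \frac{3}{-3 + 6} = \frac{3}{3} = 3 \cdot \frac{1}{3} = 1$)
$m{\left(I,l \right)} = -2 + \left(-3 + l\right) \left(1 + I + l\right)$ ($m{\left(I,l \right)} = -2 + \left(-3 + l\right) \left(1 + \left(I + l\right)\right) = -2 + \left(-3 + l\right) \left(1 + I + l\right)$)
$w{\left(u,J \right)} = - \frac{21}{4} + \frac{J}{4}$ ($w{\left(u,J \right)} = -4 + \frac{-5 + J}{4} = -4 + \left(- \frac{5}{4} + \frac{J}{4}\right) = - \frac{21}{4} + \frac{J}{4}$)
$\left(w{\left(20,4 - 1 \right)} + m{\left(0,8 \right)}\right) \left(-134\right) = \left(\left(- \frac{21}{4} + \frac{4 - 1}{4}\right) - \left(21 - 64\right)\right) \left(-134\right) = \left(\left(- \frac{21}{4} + \frac{1}{4} \cdot 3\right) + \left(-5 + 64 + 0 - 16 + 0\right)\right) \left(-134\right) = \left(\left(- \frac{21}{4} + \frac{3}{4}\right) + 43\right) \left(-134\right) = \left(- \frac{9}{2} + 43\right) \left(-134\right) = \frac{77}{2} \left(-134\right) = -5159$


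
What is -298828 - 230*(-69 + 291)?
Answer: -349888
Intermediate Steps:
-298828 - 230*(-69 + 291) = -298828 - 230*222 = -298828 - 51060 = -349888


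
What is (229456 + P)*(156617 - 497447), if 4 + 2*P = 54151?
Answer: -87432949485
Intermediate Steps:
P = 54147/2 (P = -2 + (½)*54151 = -2 + 54151/2 = 54147/2 ≈ 27074.)
(229456 + P)*(156617 - 497447) = (229456 + 54147/2)*(156617 - 497447) = (513059/2)*(-340830) = -87432949485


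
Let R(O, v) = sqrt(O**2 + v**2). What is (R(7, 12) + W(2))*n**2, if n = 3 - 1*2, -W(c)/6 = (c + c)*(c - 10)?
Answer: 192 + sqrt(193) ≈ 205.89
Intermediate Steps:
W(c) = -12*c*(-10 + c) (W(c) = -6*(c + c)*(c - 10) = -6*2*c*(-10 + c) = -12*c*(-10 + c))
n = 1 (n = 3 - 2 = 1)
(R(7, 12) + W(2))*n**2 = (sqrt(7**2 + 12**2) + 12*2*(10 - 1*2))*1**2 = (sqrt(49 + 144) + 12*2*(10 - 2))*1 = (sqrt(193) + 12*2*8)*1 = (sqrt(193) + 192)*1 = (192 + sqrt(193))*1 = 192 + sqrt(193)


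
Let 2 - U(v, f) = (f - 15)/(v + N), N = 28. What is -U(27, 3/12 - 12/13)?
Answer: -1307/572 ≈ -2.2850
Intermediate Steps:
U(v, f) = 2 - (-15 + f)/(28 + v) (U(v, f) = 2 - (f - 15)/(v + 28) = 2 - (-15 + f)/(28 + v))
-U(27, 3/12 - 12/13) = -(71 - (3/12 - 12/13) + 2*27)/(28 + 27) = -(71 - (3*(1/12) - 12*1/13) + 54)/55 = -(71 - (1/4 - 12/13) + 54)/55 = -(71 - 1*(-35/52) + 54)/55 = -(71 + 35/52 + 54)/55 = -6535/(55*52) = -1*1307/572 = -1307/572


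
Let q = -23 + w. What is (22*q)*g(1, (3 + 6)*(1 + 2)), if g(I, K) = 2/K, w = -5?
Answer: -1232/27 ≈ -45.630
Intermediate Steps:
q = -28 (q = -23 - 5 = -28)
(22*q)*g(1, (3 + 6)*(1 + 2)) = (22*(-28))*(2/(((3 + 6)*(1 + 2)))) = -1232/(9*3) = -1232/27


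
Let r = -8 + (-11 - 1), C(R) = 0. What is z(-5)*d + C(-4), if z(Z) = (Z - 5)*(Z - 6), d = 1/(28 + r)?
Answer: 55/4 ≈ 13.750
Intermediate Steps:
r = -20 (r = -8 - 12 = -20)
d = ⅛ (d = 1/(28 - 20) = 1/8 = ⅛ ≈ 0.12500)
z(Z) = (-6 + Z)*(-5 + Z) (z(Z) = (-5 + Z)*(-6 + Z) = (-6 + Z)*(-5 + Z))
z(-5)*d + C(-4) = (30 + (-5)² - 11*(-5))*(⅛) + 0 = (30 + 25 + 55)*(⅛) + 0 = 110*(⅛) + 0 = 55/4 + 0 = 55/4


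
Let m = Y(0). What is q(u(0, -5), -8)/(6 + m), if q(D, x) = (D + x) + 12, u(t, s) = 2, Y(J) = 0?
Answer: 1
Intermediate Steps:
q(D, x) = 12 + D + x
m = 0
q(u(0, -5), -8)/(6 + m) = (12 + 2 - 8)/(6 + 0) = 6/6 = 6*(⅙) = 1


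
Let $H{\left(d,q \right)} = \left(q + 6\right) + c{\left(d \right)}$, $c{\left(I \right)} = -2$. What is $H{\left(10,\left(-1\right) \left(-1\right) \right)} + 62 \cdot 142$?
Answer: $8809$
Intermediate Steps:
$H{\left(d,q \right)} = 4 + q$ ($H{\left(d,q \right)} = \left(q + 6\right) - 2 = \left(6 + q\right) - 2 = 4 + q$)
$H{\left(10,\left(-1\right) \left(-1\right) \right)} + 62 \cdot 142 = \left(4 - -1\right) + 62 \cdot 142 = \left(4 + 1\right) + 8804 = 5 + 8804 = 8809$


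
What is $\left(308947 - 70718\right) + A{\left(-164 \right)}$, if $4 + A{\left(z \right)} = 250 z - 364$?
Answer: $196861$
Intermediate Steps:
$A{\left(z \right)} = -368 + 250 z$ ($A{\left(z \right)} = -4 + \left(250 z - 364\right) = -4 + \left(-364 + 250 z\right) = -368 + 250 z$)
$\left(308947 - 70718\right) + A{\left(-164 \right)} = \left(308947 - 70718\right) + \left(-368 + 250 \left(-164\right)\right) = 238229 - 41368 = 196861$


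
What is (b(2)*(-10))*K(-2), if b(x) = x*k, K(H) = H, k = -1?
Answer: -40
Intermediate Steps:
b(x) = -x (b(x) = x*(-1) = -x)
(b(2)*(-10))*K(-2) = (-1*2*(-10))*(-2) = -2*(-10)*(-2) = 20*(-2) = -40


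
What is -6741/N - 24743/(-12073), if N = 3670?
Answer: 9422717/44307910 ≈ 0.21266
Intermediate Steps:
-6741/N - 24743/(-12073) = -6741/3670 - 24743/(-12073) = -6741*1/3670 - 24743*(-1/12073) = -6741/3670 + 24743/12073 = 9422717/44307910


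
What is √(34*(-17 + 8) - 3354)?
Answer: 2*I*√915 ≈ 60.498*I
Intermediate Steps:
√(34*(-17 + 8) - 3354) = √(34*(-9) - 3354) = √(-306 - 3354) = √(-3660) = 2*I*√915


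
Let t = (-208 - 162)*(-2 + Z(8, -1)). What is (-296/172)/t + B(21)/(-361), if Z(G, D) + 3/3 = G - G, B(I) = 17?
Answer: -11326/232845 ≈ -0.048642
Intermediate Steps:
Z(G, D) = -1 (Z(G, D) = -1 + (G - G) = -1 + 0 = -1)
t = 1110 (t = (-208 - 162)*(-2 - 1) = -370*(-3) = 1110)
(-296/172)/t + B(21)/(-361) = -296/172/1110 + 17/(-361) = -296*1/172*(1/1110) + 17*(-1/361) = -74/43*1/1110 - 17/361 = -1/645 - 17/361 = -11326/232845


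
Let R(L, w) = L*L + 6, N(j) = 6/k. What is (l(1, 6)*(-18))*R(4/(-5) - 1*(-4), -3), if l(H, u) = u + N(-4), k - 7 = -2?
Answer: -263088/125 ≈ -2104.7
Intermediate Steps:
k = 5 (k = 7 - 2 = 5)
N(j) = 6/5
l(H, u) = 6/5 + u (l(H, u) = u + 6/5 = 6/5 + u)
R(L, w) = 6 + L**2 (R(L, w) = L**2 + 6 = 6 + L**2)
(l(1, 6)*(-18))*R(4/(-5) - 1*(-4), -3) = ((6/5 + 6)*(-18))*(6 + (4/(-5) - 1*(-4))**2) = ((36/5)*(-18))*(6 + (4*(-1/5) + 4)**2) = -648*(6 + (-4/5 + 4)**2)/5 = -648*(6 + (16/5)**2)/5 = -648*(6 + 256/25)/5 = -648/5*406/25 = -263088/125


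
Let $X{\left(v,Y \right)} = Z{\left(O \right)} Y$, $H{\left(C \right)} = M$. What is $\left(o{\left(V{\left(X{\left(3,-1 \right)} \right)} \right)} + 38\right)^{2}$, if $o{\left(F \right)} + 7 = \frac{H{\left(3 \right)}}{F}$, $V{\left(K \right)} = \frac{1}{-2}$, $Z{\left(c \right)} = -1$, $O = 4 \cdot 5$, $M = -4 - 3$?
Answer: $2025$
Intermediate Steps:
$M = -7$
$O = 20$
$H{\left(C \right)} = -7$
$X{\left(v,Y \right)} = - Y$
$V{\left(K \right)} = - \frac{1}{2}$
$o{\left(F \right)} = -7 - \frac{7}{F}$
$\left(o{\left(V{\left(X{\left(3,-1 \right)} \right)} \right)} + 38\right)^{2} = \left(\left(-7 - \frac{7}{- \frac{1}{2}}\right) + 38\right)^{2} = \left(\left(-7 - -14\right) + 38\right)^{2} = \left(\left(-7 + 14\right) + 38\right)^{2} = \left(7 + 38\right)^{2} = 45^{2} = 2025$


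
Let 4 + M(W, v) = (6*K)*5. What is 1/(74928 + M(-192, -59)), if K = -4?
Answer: 1/74804 ≈ 1.3368e-5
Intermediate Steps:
M(W, v) = -124 (M(W, v) = -4 + (6*(-4))*5 = -4 - 24*5 = -4 - 120 = -124)
1/(74928 + M(-192, -59)) = 1/(74928 - 124) = 1/74804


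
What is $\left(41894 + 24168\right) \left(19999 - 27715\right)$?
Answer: $-509734392$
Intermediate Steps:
$\left(41894 + 24168\right) \left(19999 - 27715\right) = 66062 \left(-7716\right) = -509734392$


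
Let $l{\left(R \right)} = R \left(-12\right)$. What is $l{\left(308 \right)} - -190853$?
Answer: $187157$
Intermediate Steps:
$l{\left(R \right)} = - 12 R$
$l{\left(308 \right)} - -190853 = \left(-12\right) 308 - -190853 = -3696 + 190853 = 187157$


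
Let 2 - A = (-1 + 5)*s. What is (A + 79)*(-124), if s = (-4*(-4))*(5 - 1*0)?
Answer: 29636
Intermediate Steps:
s = 80 (s = 16*(5 + 0) = 16*5 = 80)
A = -318 (A = 2 - (-1 + 5)*80 = 2 - 4*80 = 2 - 1*320 = 2 - 320 = -318)
(A + 79)*(-124) = (-318 + 79)*(-124) = -239*(-124) = 29636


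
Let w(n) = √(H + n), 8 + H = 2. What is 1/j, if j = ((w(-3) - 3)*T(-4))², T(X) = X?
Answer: I/288 ≈ 0.0034722*I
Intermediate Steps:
H = -6 (H = -8 + 2 = -6)
w(n) = √(-6 + n)
j = (12 - 12*I)² (j = ((√(-6 - 3) - 3)*(-4))² = ((√(-9) - 3)*(-4))² = ((3*I - 3)*(-4))² = ((-3 + 3*I)*(-4))² = (12 - 12*I)² ≈ -288.0*I)
1/j = 1/(-288*I) = I/288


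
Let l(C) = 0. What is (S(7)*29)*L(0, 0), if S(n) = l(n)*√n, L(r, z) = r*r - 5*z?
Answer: 0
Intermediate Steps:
L(r, z) = r² - 5*z
S(n) = 0 (S(n) = 0*√n = 0)
(S(7)*29)*L(0, 0) = (0*29)*(0² - 5*0) = 0*(0 + 0) = 0*0 = 0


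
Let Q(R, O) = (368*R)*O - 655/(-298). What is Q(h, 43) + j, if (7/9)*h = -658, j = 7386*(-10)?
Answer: -4011366617/298 ≈ -1.3461e+7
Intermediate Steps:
j = -73860
h = -846 (h = (9/7)*(-658) = -846)
Q(R, O) = 655/298 + 368*O*R (Q(R, O) = 368*O*R - 655*(-1/298) = 368*O*R + 655/298 = 655/298 + 368*O*R)
Q(h, 43) + j = (655/298 + 368*43*(-846)) - 73860 = (655/298 - 13387104) - 73860 = -3989356337/298 - 73860 = -4011366617/298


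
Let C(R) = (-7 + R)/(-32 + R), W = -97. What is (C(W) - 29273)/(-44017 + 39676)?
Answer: 3776113/559989 ≈ 6.7432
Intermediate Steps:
C(R) = (-7 + R)/(-32 + R)
(C(W) - 29273)/(-44017 + 39676) = ((-7 - 97)/(-32 - 97) - 29273)/(-44017 + 39676) = (-104/(-129) - 29273)/(-4341) = (-1/129*(-104) - 29273)*(-1/4341) = (104/129 - 29273)*(-1/4341) = -3776113/129*(-1/4341) = 3776113/559989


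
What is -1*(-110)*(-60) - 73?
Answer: -6673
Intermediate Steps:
-1*(-110)*(-60) - 73 = 110*(-60) - 73 = -6600 - 73 = -6673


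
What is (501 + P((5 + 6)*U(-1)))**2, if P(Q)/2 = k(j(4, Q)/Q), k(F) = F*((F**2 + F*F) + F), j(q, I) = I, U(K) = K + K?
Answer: 257049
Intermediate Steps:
U(K) = 2*K
k(F) = F*(F + 2*F**2) (k(F) = F*((F**2 + F**2) + F) = F*(2*F**2 + F) = F*(F + 2*F**2))
P(Q) = 6 (P(Q) = 2*((Q/Q)**2*(1 + 2*(Q/Q))) = 2*(1**2*(1 + 2*1)) = 2*(1*(1 + 2)) = 2*(1*3) = 2*3 = 6)
(501 + P((5 + 6)*U(-1)))**2 = (501 + 6)**2 = 507**2 = 257049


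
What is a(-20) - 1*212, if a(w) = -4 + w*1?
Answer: -236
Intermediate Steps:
a(w) = -4 + w
a(-20) - 1*212 = (-4 - 20) - 1*212 = -24 - 212 = -236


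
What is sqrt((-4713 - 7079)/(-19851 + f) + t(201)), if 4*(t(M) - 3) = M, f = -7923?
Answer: sqrt(4600477645)/9258 ≈ 7.3263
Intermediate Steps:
t(M) = 3 + M/4
sqrt((-4713 - 7079)/(-19851 + f) + t(201)) = sqrt((-4713 - 7079)/(-19851 - 7923) + (3 + (1/4)*201)) = sqrt(-11792/(-27774) + (3 + 201/4)) = sqrt(-11792*(-1/27774) + 213/4) = sqrt(5896/13887 + 213/4) = sqrt(2981515/55548) = sqrt(4600477645)/9258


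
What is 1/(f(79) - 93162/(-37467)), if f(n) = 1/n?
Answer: 986631/2465755 ≈ 0.40013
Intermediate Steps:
1/(f(79) - 93162/(-37467)) = 1/(1/79 - 93162/(-37467)) = 1/(1/79 - 93162*(-1/37467)) = 1/(1/79 + 31054/12489) = 1/(2465755/986631) = 986631/2465755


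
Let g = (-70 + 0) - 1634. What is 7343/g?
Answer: -7343/1704 ≈ -4.3093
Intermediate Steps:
g = -1704 (g = -70 - 1634 = -1704)
7343/g = 7343/(-1704) = 7343*(-1/1704) = -7343/1704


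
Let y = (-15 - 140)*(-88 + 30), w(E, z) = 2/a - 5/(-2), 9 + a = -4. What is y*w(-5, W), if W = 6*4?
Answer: 274195/13 ≈ 21092.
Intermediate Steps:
a = -13 (a = -9 - 4 = -13)
W = 24
w(E, z) = 61/26 (w(E, z) = 2/(-13) - 5/(-2) = 2*(-1/13) - 5*(-1/2) = -2/13 + 5/2 = 61/26)
y = 8990 (y = -155*(-58) = 8990)
y*w(-5, W) = 8990*(61/26) = 274195/13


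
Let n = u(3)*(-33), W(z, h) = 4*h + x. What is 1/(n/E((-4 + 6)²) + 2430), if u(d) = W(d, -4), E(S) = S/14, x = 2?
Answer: 1/4047 ≈ 0.00024710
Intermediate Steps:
W(z, h) = 2 + 4*h (W(z, h) = 4*h + 2 = 2 + 4*h)
E(S) = S/14 (E(S) = S*(1/14) = S/14)
u(d) = -14 (u(d) = 2 + 4*(-4) = 2 - 16 = -14)
n = 462 (n = -14*(-33) = 462)
1/(n/E((-4 + 6)²) + 2430) = 1/(462/(((-4 + 6)²/14)) + 2430) = 1/(462/(((1/14)*2²)) + 2430) = 1/(462/(((1/14)*4)) + 2430) = 1/(462/(2/7) + 2430) = 1/(462*(7/2) + 2430) = 1/(1617 + 2430) = 1/4047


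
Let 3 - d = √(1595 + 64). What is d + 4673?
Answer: 4676 - √1659 ≈ 4635.3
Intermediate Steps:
d = 3 - √1659 (d = 3 - √(1595 + 64) = 3 - √1659 ≈ -37.731)
d + 4673 = (3 - √1659) + 4673 = 4676 - √1659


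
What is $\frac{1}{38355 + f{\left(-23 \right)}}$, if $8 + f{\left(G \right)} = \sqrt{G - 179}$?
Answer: $\frac{38347}{1470492611} - \frac{i \sqrt{202}}{1470492611} \approx 2.6078 \cdot 10^{-5} - 9.6652 \cdot 10^{-9} i$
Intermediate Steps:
$f{\left(G \right)} = -8 + \sqrt{-179 + G}$ ($f{\left(G \right)} = -8 + \sqrt{G - 179} = -8 + \sqrt{-179 + G}$)
$\frac{1}{38355 + f{\left(-23 \right)}} = \frac{1}{38355 - \left(8 - \sqrt{-179 - 23}\right)} = \frac{1}{38355 - \left(8 - \sqrt{-202}\right)} = \frac{1}{38355 - \left(8 - i \sqrt{202}\right)} = \frac{1}{38347 + i \sqrt{202}}$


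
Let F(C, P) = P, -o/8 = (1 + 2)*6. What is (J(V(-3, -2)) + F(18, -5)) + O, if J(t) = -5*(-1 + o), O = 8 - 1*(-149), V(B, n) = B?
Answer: 877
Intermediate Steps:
o = -144 (o = -8*(1 + 2)*6 = -24*6 = -8*18 = -144)
O = 157 (O = 8 + 149 = 157)
J(t) = 725 (J(t) = -5*(-1 - 144) = -5*(-145) = -1*(-725) = 725)
(J(V(-3, -2)) + F(18, -5)) + O = (725 - 5) + 157 = 720 + 157 = 877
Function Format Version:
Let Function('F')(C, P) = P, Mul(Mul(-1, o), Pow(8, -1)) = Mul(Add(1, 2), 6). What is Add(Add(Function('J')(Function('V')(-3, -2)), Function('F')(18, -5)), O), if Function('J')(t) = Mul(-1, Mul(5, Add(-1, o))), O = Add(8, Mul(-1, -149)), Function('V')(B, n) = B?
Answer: 877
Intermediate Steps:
o = -144 (o = Mul(-8, Mul(Add(1, 2), 6)) = Mul(-8, Mul(3, 6)) = Mul(-8, 18) = -144)
O = 157 (O = Add(8, 149) = 157)
Function('J')(t) = 725 (Function('J')(t) = Mul(-1, Mul(5, Add(-1, -144))) = Mul(-1, Mul(5, -145)) = Mul(-1, -725) = 725)
Add(Add(Function('J')(Function('V')(-3, -2)), Function('F')(18, -5)), O) = Add(Add(725, -5), 157) = Add(720, 157) = 877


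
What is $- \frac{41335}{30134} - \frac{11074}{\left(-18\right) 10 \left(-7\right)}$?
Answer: $- \frac{6889036}{678015} \approx -10.161$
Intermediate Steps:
$- \frac{41335}{30134} - \frac{11074}{\left(-18\right) 10 \left(-7\right)} = \left(-41335\right) \frac{1}{30134} - \frac{11074}{\left(-180\right) \left(-7\right)} = - \frac{41335}{30134} - \frac{11074}{1260} = - \frac{41335}{30134} - \frac{791}{90} = - \frac{6889036}{678015}$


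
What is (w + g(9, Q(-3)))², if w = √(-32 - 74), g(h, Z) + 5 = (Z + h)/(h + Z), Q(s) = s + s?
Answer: (4 - I*√106)² ≈ -90.0 - 82.365*I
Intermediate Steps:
Q(s) = 2*s
g(h, Z) = -4 (g(h, Z) = -5 + (Z + h)/(h + Z) = -5 + (Z + h)/(Z + h) = -5 + 1 = -4)
w = I*√106 (w = √(-106) = I*√106 ≈ 10.296*I)
(w + g(9, Q(-3)))² = (I*√106 - 4)² = (-4 + I*√106)²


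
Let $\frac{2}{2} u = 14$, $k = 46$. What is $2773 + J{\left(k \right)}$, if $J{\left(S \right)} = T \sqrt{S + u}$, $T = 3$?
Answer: $2773 + 6 \sqrt{15} \approx 2796.2$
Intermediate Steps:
$u = 14$
$J{\left(S \right)} = 3 \sqrt{14 + S}$ ($J{\left(S \right)} = 3 \sqrt{S + 14} = 3 \sqrt{14 + S}$)
$2773 + J{\left(k \right)} = 2773 + 3 \sqrt{14 + 46} = 2773 + 3 \sqrt{60} = 2773 + 3 \cdot 2 \sqrt{15} = 2773 + 6 \sqrt{15}$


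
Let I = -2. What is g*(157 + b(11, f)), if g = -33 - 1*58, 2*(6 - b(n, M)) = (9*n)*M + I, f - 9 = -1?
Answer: 21112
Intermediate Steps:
f = 8 (f = 9 - 1 = 8)
b(n, M) = 7 - 9*M*n/2 (b(n, M) = 6 - ((9*n)*M - 2)/2 = 6 - (9*M*n - 2)/2 = 6 - (-2 + 9*M*n)/2 = 6 + (1 - 9*M*n/2) = 7 - 9*M*n/2)
g = -91 (g = -33 - 58 = -91)
g*(157 + b(11, f)) = -91*(157 + (7 - 9/2*8*11)) = -91*(157 + (7 - 396)) = -91*(157 - 389) = -91*(-232) = 21112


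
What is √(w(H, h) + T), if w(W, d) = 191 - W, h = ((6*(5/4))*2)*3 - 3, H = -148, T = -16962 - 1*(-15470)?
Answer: I*√1153 ≈ 33.956*I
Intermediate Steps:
T = -1492 (T = -16962 + 15470 = -1492)
h = 42 (h = ((6*(5*(¼)))*2)*3 - 3 = ((6*(5/4))*2)*3 - 3 = ((15/2)*2)*3 - 3 = 15*3 - 3 = 45 - 3 = 42)
√(w(H, h) + T) = √((191 - 1*(-148)) - 1492) = √((191 + 148) - 1492) = √(339 - 1492) = √(-1153) = I*√1153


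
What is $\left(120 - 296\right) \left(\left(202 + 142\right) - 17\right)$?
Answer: $-57552$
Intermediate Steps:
$\left(120 - 296\right) \left(\left(202 + 142\right) - 17\right) = - 176 \left(344 - 17\right) = \left(-176\right) 327 = -57552$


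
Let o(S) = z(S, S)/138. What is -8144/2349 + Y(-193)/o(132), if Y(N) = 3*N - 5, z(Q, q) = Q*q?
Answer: -2300081/284229 ≈ -8.0923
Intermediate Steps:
o(S) = S**2/138 (o(S) = (S*S)/138 = S**2*(1/138) = S**2/138)
Y(N) = -5 + 3*N
-8144/2349 + Y(-193)/o(132) = -8144/2349 + (-5 + 3*(-193))/(((1/138)*132**2)) = -8144*1/2349 + (-5 - 579)/(((1/138)*17424)) = -8144/2349 - 584/2904/23 = -8144/2349 - 584*23/2904 = -8144/2349 - 1679/363 = -2300081/284229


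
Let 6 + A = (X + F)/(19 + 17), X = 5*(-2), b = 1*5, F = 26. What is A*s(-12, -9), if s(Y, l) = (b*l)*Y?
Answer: -3000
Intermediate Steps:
b = 5
X = -10
A = -50/9 (A = -6 + (-10 + 26)/(19 + 17) = -6 + 16/36 = -6 + 16*(1/36) = -6 + 4/9 = -50/9 ≈ -5.5556)
s(Y, l) = 5*Y*l (s(Y, l) = (5*l)*Y = 5*Y*l)
A*s(-12, -9) = -250*(-12)*(-9)/9 = -50/9*540 = -3000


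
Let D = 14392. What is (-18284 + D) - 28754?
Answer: -32646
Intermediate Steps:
(-18284 + D) - 28754 = (-18284 + 14392) - 28754 = -3892 - 28754 = -32646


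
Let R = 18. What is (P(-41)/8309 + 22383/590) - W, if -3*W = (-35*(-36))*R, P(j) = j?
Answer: 37247419757/4902310 ≈ 7597.9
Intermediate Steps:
W = -7560 (W = -(-35*(-36))*18/3 = -420*18 = -⅓*22680 = -7560)
(P(-41)/8309 + 22383/590) - W = (-41/8309 + 22383/590) - 1*(-7560) = (-41*1/8309 + 22383*(1/590)) + 7560 = (-41/8309 + 22383/590) + 7560 = 185956157/4902310 + 7560 = 37247419757/4902310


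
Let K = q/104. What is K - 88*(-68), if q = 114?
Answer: 311225/52 ≈ 5985.1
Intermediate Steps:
K = 57/52 (K = 114/104 = 114*(1/104) = 57/52 ≈ 1.0962)
K - 88*(-68) = 57/52 - 88*(-68) = 57/52 + 5984 = 311225/52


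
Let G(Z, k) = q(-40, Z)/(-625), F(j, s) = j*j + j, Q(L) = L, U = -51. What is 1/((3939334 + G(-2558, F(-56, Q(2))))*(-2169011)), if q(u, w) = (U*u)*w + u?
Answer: -125/1070321083382642 ≈ -1.1679e-13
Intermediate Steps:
q(u, w) = u - 51*u*w (q(u, w) = (-51*u)*w + u = -51*u*w + u = u - 51*u*w)
F(j, s) = j + j² (F(j, s) = j² + j = j + j²)
G(Z, k) = 8/125 - 408*Z/125 (G(Z, k) = -40*(1 - 51*Z)/(-625) = (-40 + 2040*Z)*(-1/625) = 8/125 - 408*Z/125)
1/((3939334 + G(-2558, F(-56, Q(2))))*(-2169011)) = 1/((3939334 + (8/125 - 408/125*(-2558)))*(-2169011)) = -1/2169011/(3939334 + (8/125 + 1043664/125)) = -1/2169011/(3939334 + 1043672/125) = -1/2169011/(493460422/125) = (125/493460422)*(-1/2169011) = -125/1070321083382642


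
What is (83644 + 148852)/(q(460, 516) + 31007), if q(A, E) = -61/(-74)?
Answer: 17204704/2294579 ≈ 7.4980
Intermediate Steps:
q(A, E) = 61/74 (q(A, E) = -61*(-1/74) = 61/74)
(83644 + 148852)/(q(460, 516) + 31007) = (83644 + 148852)/(61/74 + 31007) = 232496/(2294579/74) = 232496*(74/2294579) = 17204704/2294579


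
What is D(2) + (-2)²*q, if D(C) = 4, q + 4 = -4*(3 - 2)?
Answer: -28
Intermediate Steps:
q = -8 (q = -4 - 4*(3 - 2) = -4 - 4*1 = -4 - 4 = -8)
D(2) + (-2)²*q = 4 + (-2)²*(-8) = 4 + 4*(-8) = 4 - 32 = -28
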